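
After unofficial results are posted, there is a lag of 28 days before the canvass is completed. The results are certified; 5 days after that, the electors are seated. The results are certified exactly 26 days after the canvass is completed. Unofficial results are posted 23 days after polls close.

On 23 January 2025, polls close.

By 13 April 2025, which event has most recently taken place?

The results are certified

Polls close: Jan 23, 2025.
Unofficial results are posted: Jan 23, 2025 + 23 days = Feb 15, 2025.
The canvass is completed: Feb 15, 2025 + 28 days = Mar 15, 2025.
The results are certified: Mar 15, 2025 + 26 days = Apr 10, 2025.
The electors are seated: Apr 10, 2025 + 5 days = Apr 15, 2025.
Apr 13, 2025 falls between when the results are certified (Apr 10, 2025) and when the electors are seated (Apr 15, 2025).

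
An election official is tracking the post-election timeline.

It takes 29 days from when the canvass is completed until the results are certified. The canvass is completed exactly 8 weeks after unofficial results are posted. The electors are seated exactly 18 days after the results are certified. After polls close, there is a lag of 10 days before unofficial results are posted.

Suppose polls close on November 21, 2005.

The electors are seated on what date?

Polls close: Nov 21, 2005.
Unofficial results are posted: Nov 21, 2005 + 10 days = Dec 1, 2005.
The canvass is completed: Dec 1, 2005 + 8 weeks = Jan 26, 2006.
The results are certified: Jan 26, 2006 + 29 days = Feb 24, 2006.
The electors are seated: Feb 24, 2006 + 18 days = Mar 14, 2006.

March 14, 2006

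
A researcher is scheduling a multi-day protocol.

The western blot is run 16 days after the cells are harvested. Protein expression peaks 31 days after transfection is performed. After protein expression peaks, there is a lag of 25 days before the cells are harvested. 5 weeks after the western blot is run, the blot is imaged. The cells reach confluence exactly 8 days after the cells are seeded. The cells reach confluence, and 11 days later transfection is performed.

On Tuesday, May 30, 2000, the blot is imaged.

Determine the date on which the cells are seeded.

The blot is imaged: May 30, 2000.
The western blot is run: May 30, 2000 − 5 weeks = Apr 25, 2000.
The cells are harvested: Apr 25, 2000 − 16 days = Apr 9, 2000.
Protein expression peaks: Apr 9, 2000 − 25 days = Mar 15, 2000.
Transfection is performed: Mar 15, 2000 − 31 days = Feb 13, 2000.
The cells reach confluence: Feb 13, 2000 − 11 days = Feb 2, 2000.
The cells are seeded: Feb 2, 2000 − 8 days = Jan 25, 2000.

Tuesday, January 25, 2000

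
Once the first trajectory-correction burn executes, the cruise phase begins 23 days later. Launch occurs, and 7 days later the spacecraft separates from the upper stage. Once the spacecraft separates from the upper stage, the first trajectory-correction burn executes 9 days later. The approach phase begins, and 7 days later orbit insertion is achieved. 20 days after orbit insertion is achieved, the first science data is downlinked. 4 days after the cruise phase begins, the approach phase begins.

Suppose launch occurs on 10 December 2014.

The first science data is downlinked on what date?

Launch occurs: Dec 10, 2014.
The spacecraft separates from the upper stage: Dec 10, 2014 + 7 days = Dec 17, 2014.
The first trajectory-correction burn executes: Dec 17, 2014 + 9 days = Dec 26, 2014.
The cruise phase begins: Dec 26, 2014 + 23 days = Jan 18, 2015.
The approach phase begins: Jan 18, 2015 + 4 days = Jan 22, 2015.
Orbit insertion is achieved: Jan 22, 2015 + 7 days = Jan 29, 2015.
The first science data is downlinked: Jan 29, 2015 + 20 days = Feb 18, 2015.

18 February 2015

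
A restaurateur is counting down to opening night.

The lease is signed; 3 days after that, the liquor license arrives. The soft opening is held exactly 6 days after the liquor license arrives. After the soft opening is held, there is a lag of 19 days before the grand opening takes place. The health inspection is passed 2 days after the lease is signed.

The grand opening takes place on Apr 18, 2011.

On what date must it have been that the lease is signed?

Mar 21, 2011

The grand opening takes place: Apr 18, 2011.
The soft opening is held: Apr 18, 2011 − 19 days = Mar 30, 2011.
The liquor license arrives: Mar 30, 2011 − 6 days = Mar 24, 2011.
The lease is signed: Mar 24, 2011 − 3 days = Mar 21, 2011.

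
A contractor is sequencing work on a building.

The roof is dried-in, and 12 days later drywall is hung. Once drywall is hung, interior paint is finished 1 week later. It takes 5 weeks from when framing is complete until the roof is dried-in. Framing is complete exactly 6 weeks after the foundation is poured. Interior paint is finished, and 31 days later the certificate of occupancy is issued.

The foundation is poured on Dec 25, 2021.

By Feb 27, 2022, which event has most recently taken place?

The foundation is poured: Dec 25, 2021.
Framing is complete: Dec 25, 2021 + 6 weeks = Feb 5, 2022.
The roof is dried-in: Feb 5, 2022 + 5 weeks = Mar 12, 2022.
Drywall is hung: Mar 12, 2022 + 12 days = Mar 24, 2022.
Interior paint is finished: Mar 24, 2022 + 1 week = Mar 31, 2022.
The certificate of occupancy is issued: Mar 31, 2022 + 31 days = May 1, 2022.
Feb 27, 2022 falls between when framing is complete (Feb 5, 2022) and when the roof is dried-in (Mar 12, 2022).

Framing is complete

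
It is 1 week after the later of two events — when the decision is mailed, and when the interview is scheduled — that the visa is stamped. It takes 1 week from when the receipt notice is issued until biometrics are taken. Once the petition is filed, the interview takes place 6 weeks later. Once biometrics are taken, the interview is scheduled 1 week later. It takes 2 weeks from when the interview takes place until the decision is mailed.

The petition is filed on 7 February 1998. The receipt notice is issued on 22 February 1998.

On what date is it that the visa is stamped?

The petition is filed: Feb 7, 1998.
The interview takes place: Feb 7, 1998 + 6 weeks = Mar 21, 1998.
The decision is mailed: Mar 21, 1998 + 2 weeks = Apr 4, 1998.
The receipt notice is issued: Feb 22, 1998.
Biometrics are taken: Feb 22, 1998 + 1 week = Mar 1, 1998.
The interview is scheduled: Mar 1, 1998 + 1 week = Mar 8, 1998.
Both prerequisites met — the decision is mailed (Apr 4, 1998), the interview is scheduled (Mar 8, 1998); the later is Apr 4, 1998.
The visa is stamped: Apr 4, 1998 + 1 week = Apr 11, 1998.

11 April 1998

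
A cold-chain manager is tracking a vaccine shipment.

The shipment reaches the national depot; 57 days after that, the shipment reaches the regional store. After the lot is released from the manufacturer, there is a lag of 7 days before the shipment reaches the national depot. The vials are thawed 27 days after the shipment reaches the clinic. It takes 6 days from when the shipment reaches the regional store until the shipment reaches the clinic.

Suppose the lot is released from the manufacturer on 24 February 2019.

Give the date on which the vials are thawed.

The lot is released from the manufacturer: Feb 24, 2019.
The shipment reaches the national depot: Feb 24, 2019 + 7 days = Mar 3, 2019.
The shipment reaches the regional store: Mar 3, 2019 + 57 days = Apr 29, 2019.
The shipment reaches the clinic: Apr 29, 2019 + 6 days = May 5, 2019.
The vials are thawed: May 5, 2019 + 27 days = Jun 1, 2019.

1 June 2019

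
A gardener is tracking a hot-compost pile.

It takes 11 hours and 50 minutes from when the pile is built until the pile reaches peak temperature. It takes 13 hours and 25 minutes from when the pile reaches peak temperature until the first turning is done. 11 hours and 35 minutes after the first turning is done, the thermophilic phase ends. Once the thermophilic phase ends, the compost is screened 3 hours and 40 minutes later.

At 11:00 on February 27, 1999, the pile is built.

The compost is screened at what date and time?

The pile is built: 11:00 Feb 27, 1999.
The pile reaches peak temperature: 11:00 Feb 27, 1999 + 11h50m = 22:50 Feb 27, 1999.
The first turning is done: 22:50 Feb 27, 1999 + 13h25m = 12:15 Feb 28, 1999.
The thermophilic phase ends: 12:15 Feb 28, 1999 + 11h35m = 23:50 Feb 28, 1999.
The compost is screened: 23:50 Feb 28, 1999 + 3h40m = 03:30 Mar 1, 1999.

03:30 on March 1, 1999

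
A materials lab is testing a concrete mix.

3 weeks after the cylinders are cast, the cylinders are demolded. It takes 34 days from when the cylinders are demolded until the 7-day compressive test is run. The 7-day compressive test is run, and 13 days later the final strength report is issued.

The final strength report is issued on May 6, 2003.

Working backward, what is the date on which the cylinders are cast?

Feb 27, 2003

The final strength report is issued: May 6, 2003.
The 7-day compressive test is run: May 6, 2003 − 13 days = Apr 23, 2003.
The cylinders are demolded: Apr 23, 2003 − 34 days = Mar 20, 2003.
The cylinders are cast: Mar 20, 2003 − 3 weeks = Feb 27, 2003.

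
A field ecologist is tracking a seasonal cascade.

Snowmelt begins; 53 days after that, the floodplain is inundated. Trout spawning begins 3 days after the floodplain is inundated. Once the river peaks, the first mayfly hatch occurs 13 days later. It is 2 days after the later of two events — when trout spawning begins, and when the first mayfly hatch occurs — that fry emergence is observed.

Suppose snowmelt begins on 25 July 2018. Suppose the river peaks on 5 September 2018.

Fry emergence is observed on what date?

21 September 2018

Snowmelt begins: Jul 25, 2018.
The floodplain is inundated: Jul 25, 2018 + 53 days = Sep 16, 2018.
Trout spawning begins: Sep 16, 2018 + 3 days = Sep 19, 2018.
The river peaks: Sep 5, 2018.
The first mayfly hatch occurs: Sep 5, 2018 + 13 days = Sep 18, 2018.
Both prerequisites met — trout spawning begins (Sep 19, 2018), the first mayfly hatch occurs (Sep 18, 2018); the later is Sep 19, 2018.
Fry emergence is observed: Sep 19, 2018 + 2 days = Sep 21, 2018.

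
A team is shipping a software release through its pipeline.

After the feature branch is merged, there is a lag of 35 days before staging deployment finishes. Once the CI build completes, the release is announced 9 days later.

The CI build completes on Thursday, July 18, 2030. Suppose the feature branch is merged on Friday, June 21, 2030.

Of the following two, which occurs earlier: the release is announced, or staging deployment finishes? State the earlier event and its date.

The CI build completes: Jul 18, 2030.
The release is announced: Jul 18, 2030 + 9 days = Jul 27, 2030.
The feature branch is merged: Jun 21, 2030.
Staging deployment finishes: Jun 21, 2030 + 35 days = Jul 26, 2030.
Comparing: the release is announced on Jul 27, 2030 vs staging deployment finishes on Jul 26, 2030. Earlier: staging deployment finishes.

Staging deployment finishes — Friday, July 26, 2030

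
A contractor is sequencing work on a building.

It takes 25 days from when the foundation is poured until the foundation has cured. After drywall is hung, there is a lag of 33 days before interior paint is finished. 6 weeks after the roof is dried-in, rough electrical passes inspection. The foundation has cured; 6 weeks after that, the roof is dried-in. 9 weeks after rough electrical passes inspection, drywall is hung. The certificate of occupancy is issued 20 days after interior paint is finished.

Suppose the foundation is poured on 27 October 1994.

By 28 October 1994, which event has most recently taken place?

The foundation is poured: Oct 27, 1994.
The foundation has cured: Oct 27, 1994 + 25 days = Nov 21, 1994.
The roof is dried-in: Nov 21, 1994 + 6 weeks = Jan 2, 1995.
Rough electrical passes inspection: Jan 2, 1995 + 6 weeks = Feb 13, 1995.
Drywall is hung: Feb 13, 1995 + 9 weeks = Apr 17, 1995.
Interior paint is finished: Apr 17, 1995 + 33 days = May 20, 1995.
The certificate of occupancy is issued: May 20, 1995 + 20 days = Jun 9, 1995.
Oct 28, 1994 falls between when the foundation is poured (Oct 27, 1994) and when the foundation has cured (Nov 21, 1994).

The foundation is poured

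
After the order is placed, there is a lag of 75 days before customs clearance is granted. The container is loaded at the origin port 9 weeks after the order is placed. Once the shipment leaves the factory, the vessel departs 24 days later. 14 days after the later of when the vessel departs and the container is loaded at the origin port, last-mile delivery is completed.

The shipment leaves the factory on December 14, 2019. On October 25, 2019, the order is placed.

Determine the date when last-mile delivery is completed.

January 21, 2020

The shipment leaves the factory: Dec 14, 2019.
The vessel departs: Dec 14, 2019 + 24 days = Jan 7, 2020.
The order is placed: Oct 25, 2019.
The container is loaded at the origin port: Oct 25, 2019 + 9 weeks = Dec 27, 2019.
Both prerequisites met — the vessel departs (Jan 7, 2020), the container is loaded at the origin port (Dec 27, 2019); the later is Jan 7, 2020.
Last-mile delivery is completed: Jan 7, 2020 + 14 days = Jan 21, 2020.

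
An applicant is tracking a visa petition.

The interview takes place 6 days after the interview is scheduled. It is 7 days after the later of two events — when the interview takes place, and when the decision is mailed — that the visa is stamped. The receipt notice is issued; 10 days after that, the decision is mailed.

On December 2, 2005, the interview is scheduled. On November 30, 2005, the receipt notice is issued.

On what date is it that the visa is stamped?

December 17, 2005

The interview is scheduled: Dec 2, 2005.
The interview takes place: Dec 2, 2005 + 6 days = Dec 8, 2005.
The receipt notice is issued: Nov 30, 2005.
The decision is mailed: Nov 30, 2005 + 10 days = Dec 10, 2005.
Both prerequisites met — the interview takes place (Dec 8, 2005), the decision is mailed (Dec 10, 2005); the later is Dec 10, 2005.
The visa is stamped: Dec 10, 2005 + 7 days = Dec 17, 2005.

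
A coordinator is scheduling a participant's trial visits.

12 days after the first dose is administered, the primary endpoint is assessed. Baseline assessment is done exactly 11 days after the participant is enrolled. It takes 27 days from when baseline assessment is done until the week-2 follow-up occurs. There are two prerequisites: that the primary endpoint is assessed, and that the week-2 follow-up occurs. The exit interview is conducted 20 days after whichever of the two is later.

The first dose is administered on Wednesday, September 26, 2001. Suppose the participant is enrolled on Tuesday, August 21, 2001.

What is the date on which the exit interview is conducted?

Sunday, October 28, 2001

The first dose is administered: Sep 26, 2001.
The primary endpoint is assessed: Sep 26, 2001 + 12 days = Oct 8, 2001.
The participant is enrolled: Aug 21, 2001.
Baseline assessment is done: Aug 21, 2001 + 11 days = Sep 1, 2001.
The week-2 follow-up occurs: Sep 1, 2001 + 27 days = Sep 28, 2001.
Both prerequisites met — the primary endpoint is assessed (Oct 8, 2001), the week-2 follow-up occurs (Sep 28, 2001); the later is Oct 8, 2001.
The exit interview is conducted: Oct 8, 2001 + 20 days = Oct 28, 2001.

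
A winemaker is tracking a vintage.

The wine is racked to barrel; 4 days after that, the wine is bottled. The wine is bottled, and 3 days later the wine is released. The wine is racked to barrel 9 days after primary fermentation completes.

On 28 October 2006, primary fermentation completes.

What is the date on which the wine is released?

Primary fermentation completes: Oct 28, 2006.
The wine is racked to barrel: Oct 28, 2006 + 9 days = Nov 6, 2006.
The wine is bottled: Nov 6, 2006 + 4 days = Nov 10, 2006.
The wine is released: Nov 10, 2006 + 3 days = Nov 13, 2006.

13 November 2006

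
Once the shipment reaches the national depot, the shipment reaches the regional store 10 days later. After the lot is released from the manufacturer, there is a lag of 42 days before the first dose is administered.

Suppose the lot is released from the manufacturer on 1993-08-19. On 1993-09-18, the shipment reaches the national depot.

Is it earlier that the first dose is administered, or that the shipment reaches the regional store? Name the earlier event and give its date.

The shipment reaches the regional store — 1993-09-28

The lot is released from the manufacturer: Aug 19, 1993.
The first dose is administered: Aug 19, 1993 + 42 days = Sep 30, 1993.
The shipment reaches the national depot: Sep 18, 1993.
The shipment reaches the regional store: Sep 18, 1993 + 10 days = Sep 28, 1993.
Comparing: the first dose is administered on Sep 30, 1993 vs the shipment reaches the regional store on Sep 28, 1993. Earlier: the shipment reaches the regional store.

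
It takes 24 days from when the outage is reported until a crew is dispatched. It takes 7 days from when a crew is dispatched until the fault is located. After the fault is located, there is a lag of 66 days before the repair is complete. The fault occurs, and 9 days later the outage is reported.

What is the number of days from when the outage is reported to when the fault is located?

31 days

Causal path: the outage is reported → a crew is dispatched → the fault is located.
Total delay along the path: 24 + 7 = 31 days.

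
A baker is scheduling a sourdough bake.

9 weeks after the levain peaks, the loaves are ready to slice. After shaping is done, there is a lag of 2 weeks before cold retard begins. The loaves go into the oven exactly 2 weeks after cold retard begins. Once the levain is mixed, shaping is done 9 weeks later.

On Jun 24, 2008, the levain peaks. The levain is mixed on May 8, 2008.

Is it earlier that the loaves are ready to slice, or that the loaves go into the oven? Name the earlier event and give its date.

The loaves go into the oven — Aug 7, 2008

The levain peaks: Jun 24, 2008.
The loaves are ready to slice: Jun 24, 2008 + 9 weeks = Aug 26, 2008.
The levain is mixed: May 8, 2008.
Shaping is done: May 8, 2008 + 9 weeks = Jul 10, 2008.
Cold retard begins: Jul 10, 2008 + 2 weeks = Jul 24, 2008.
The loaves go into the oven: Jul 24, 2008 + 2 weeks = Aug 7, 2008.
Comparing: the loaves are ready to slice on Aug 26, 2008 vs the loaves go into the oven on Aug 7, 2008. Earlier: the loaves go into the oven.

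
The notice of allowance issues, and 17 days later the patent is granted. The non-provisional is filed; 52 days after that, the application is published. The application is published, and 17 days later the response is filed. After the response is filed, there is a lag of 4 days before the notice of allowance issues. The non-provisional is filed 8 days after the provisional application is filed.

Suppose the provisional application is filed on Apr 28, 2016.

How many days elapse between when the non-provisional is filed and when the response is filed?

69 days

Causal path: the non-provisional is filed → the application is published → the response is filed.
Total delay along the path: 52 + 17 = 69 days.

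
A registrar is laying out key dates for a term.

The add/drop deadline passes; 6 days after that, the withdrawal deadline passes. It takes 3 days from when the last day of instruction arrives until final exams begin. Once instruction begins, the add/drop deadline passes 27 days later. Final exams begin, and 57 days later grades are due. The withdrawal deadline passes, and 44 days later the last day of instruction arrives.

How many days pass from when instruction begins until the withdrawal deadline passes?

Causal path: instruction begins → the add/drop deadline passes → the withdrawal deadline passes.
Total delay along the path: 27 + 6 = 33 days.

33 days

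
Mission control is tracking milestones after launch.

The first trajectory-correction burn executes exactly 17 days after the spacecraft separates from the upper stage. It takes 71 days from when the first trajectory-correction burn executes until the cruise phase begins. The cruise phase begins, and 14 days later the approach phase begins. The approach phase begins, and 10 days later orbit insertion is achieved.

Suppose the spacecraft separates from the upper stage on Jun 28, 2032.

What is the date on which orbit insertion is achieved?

The spacecraft separates from the upper stage: Jun 28, 2032.
The first trajectory-correction burn executes: Jun 28, 2032 + 17 days = Jul 15, 2032.
The cruise phase begins: Jul 15, 2032 + 71 days = Sep 24, 2032.
The approach phase begins: Sep 24, 2032 + 14 days = Oct 8, 2032.
Orbit insertion is achieved: Oct 8, 2032 + 10 days = Oct 18, 2032.

Oct 18, 2032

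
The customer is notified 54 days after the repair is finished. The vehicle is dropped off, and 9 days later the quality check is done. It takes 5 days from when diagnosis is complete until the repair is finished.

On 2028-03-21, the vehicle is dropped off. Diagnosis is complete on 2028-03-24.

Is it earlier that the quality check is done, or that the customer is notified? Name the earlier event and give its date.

The vehicle is dropped off: Mar 21, 2028.
The quality check is done: Mar 21, 2028 + 9 days = Mar 30, 2028.
Diagnosis is complete: Mar 24, 2028.
The repair is finished: Mar 24, 2028 + 5 days = Mar 29, 2028.
The customer is notified: Mar 29, 2028 + 54 days = May 22, 2028.
Comparing: the quality check is done on Mar 30, 2028 vs the customer is notified on May 22, 2028. Earlier: the quality check is done.

The quality check is done — 2028-03-30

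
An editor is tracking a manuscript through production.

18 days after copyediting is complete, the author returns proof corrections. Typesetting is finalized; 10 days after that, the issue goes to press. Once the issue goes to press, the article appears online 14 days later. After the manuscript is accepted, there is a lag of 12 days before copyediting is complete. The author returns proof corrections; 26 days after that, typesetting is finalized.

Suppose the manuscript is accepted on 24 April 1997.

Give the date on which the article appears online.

The manuscript is accepted: Apr 24, 1997.
Copyediting is complete: Apr 24, 1997 + 12 days = May 6, 1997.
The author returns proof corrections: May 6, 1997 + 18 days = May 24, 1997.
Typesetting is finalized: May 24, 1997 + 26 days = Jun 19, 1997.
The issue goes to press: Jun 19, 1997 + 10 days = Jun 29, 1997.
The article appears online: Jun 29, 1997 + 14 days = Jul 13, 1997.

13 July 1997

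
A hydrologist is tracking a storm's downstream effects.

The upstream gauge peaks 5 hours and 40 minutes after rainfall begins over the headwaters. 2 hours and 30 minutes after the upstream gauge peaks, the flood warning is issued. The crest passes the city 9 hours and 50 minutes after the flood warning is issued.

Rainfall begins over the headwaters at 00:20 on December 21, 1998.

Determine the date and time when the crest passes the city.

18:20 on December 21, 1998

Rainfall begins over the headwaters: 00:20 Dec 21, 1998.
The upstream gauge peaks: 00:20 Dec 21, 1998 + 5h40m = 06:00 Dec 21, 1998.
The flood warning is issued: 06:00 Dec 21, 1998 + 2h30m = 08:30 Dec 21, 1998.
The crest passes the city: 08:30 Dec 21, 1998 + 9h50m = 18:20 Dec 21, 1998.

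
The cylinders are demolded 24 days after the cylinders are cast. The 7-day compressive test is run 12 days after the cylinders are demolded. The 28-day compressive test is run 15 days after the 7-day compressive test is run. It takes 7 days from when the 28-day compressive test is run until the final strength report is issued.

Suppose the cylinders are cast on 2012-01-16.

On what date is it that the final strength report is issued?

2012-03-14

The cylinders are cast: Jan 16, 2012.
The cylinders are demolded: Jan 16, 2012 + 24 days = Feb 9, 2012.
The 7-day compressive test is run: Feb 9, 2012 + 12 days = Feb 21, 2012.
The 28-day compressive test is run: Feb 21, 2012 + 15 days = Mar 7, 2012.
The final strength report is issued: Mar 7, 2012 + 7 days = Mar 14, 2012.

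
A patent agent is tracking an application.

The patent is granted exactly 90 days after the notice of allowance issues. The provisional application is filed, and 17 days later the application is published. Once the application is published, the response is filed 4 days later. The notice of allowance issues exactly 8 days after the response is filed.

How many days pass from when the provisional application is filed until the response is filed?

Causal path: the provisional application is filed → the application is published → the response is filed.
Total delay along the path: 17 + 4 = 21 days.

21 days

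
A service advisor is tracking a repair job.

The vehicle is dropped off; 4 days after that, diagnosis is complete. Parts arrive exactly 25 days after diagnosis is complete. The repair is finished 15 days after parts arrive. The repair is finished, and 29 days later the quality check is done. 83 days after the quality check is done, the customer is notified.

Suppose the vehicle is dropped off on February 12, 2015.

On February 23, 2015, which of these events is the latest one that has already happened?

Diagnosis is complete

The vehicle is dropped off: Feb 12, 2015.
Diagnosis is complete: Feb 12, 2015 + 4 days = Feb 16, 2015.
Parts arrive: Feb 16, 2015 + 25 days = Mar 13, 2015.
The repair is finished: Mar 13, 2015 + 15 days = Mar 28, 2015.
The quality check is done: Mar 28, 2015 + 29 days = Apr 26, 2015.
The customer is notified: Apr 26, 2015 + 83 days = Jul 18, 2015.
Feb 23, 2015 falls between when diagnosis is complete (Feb 16, 2015) and when parts arrive (Mar 13, 2015).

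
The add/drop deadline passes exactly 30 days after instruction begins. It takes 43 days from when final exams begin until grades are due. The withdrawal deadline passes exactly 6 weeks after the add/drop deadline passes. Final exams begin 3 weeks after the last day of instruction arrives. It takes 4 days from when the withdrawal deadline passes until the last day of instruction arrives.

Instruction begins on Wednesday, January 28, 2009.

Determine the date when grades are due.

Wednesday, June 17, 2009

Instruction begins: Jan 28, 2009.
The add/drop deadline passes: Jan 28, 2009 + 30 days = Feb 27, 2009.
The withdrawal deadline passes: Feb 27, 2009 + 6 weeks = Apr 10, 2009.
The last day of instruction arrives: Apr 10, 2009 + 4 days = Apr 14, 2009.
Final exams begin: Apr 14, 2009 + 3 weeks = May 5, 2009.
Grades are due: May 5, 2009 + 43 days = Jun 17, 2009.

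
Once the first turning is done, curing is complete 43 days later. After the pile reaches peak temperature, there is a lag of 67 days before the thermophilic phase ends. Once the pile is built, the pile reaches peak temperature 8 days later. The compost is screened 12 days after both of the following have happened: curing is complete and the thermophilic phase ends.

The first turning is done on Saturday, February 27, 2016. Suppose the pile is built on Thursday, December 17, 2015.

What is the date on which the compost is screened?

The first turning is done: Feb 27, 2016.
Curing is complete: Feb 27, 2016 + 43 days = Apr 10, 2016.
The pile is built: Dec 17, 2015.
The pile reaches peak temperature: Dec 17, 2015 + 8 days = Dec 25, 2015.
The thermophilic phase ends: Dec 25, 2015 + 67 days = Mar 1, 2016.
Both prerequisites met — curing is complete (Apr 10, 2016), the thermophilic phase ends (Mar 1, 2016); the later is Apr 10, 2016.
The compost is screened: Apr 10, 2016 + 12 days = Apr 22, 2016.

Friday, April 22, 2016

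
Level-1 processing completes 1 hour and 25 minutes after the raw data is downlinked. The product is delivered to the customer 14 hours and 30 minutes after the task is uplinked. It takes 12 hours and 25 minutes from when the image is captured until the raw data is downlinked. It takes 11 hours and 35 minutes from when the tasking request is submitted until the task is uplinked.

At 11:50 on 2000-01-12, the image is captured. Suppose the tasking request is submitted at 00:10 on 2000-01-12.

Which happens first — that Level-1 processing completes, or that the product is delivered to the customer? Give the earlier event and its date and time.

Level-1 processing completes — 01:40 on 2000-01-13

The image is captured: 11:50 Jan 12, 2000.
The raw data is downlinked: 11:50 Jan 12, 2000 + 12h25m = 00:15 Jan 13, 2000.
Level-1 processing completes: 00:15 Jan 13, 2000 + 1h25m = 01:40 Jan 13, 2000.
The tasking request is submitted: 00:10 Jan 12, 2000.
The task is uplinked: 00:10 Jan 12, 2000 + 11h35m = 11:45 Jan 12, 2000.
The product is delivered to the customer: 11:45 Jan 12, 2000 + 14h30m = 02:15 Jan 13, 2000.
Comparing: Level-1 processing completes at 01:40 Jan 13, 2000 vs the product is delivered to the customer at 02:15 Jan 13, 2000. Earlier: Level-1 processing completes.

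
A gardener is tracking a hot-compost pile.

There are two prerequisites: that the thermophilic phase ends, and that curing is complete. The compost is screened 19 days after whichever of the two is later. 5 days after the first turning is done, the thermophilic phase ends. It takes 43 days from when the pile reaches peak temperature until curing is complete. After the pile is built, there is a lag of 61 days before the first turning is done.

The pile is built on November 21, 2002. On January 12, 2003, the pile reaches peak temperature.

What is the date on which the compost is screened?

The pile is built: Nov 21, 2002.
The first turning is done: Nov 21, 2002 + 61 days = Jan 21, 2003.
The thermophilic phase ends: Jan 21, 2003 + 5 days = Jan 26, 2003.
The pile reaches peak temperature: Jan 12, 2003.
Curing is complete: Jan 12, 2003 + 43 days = Feb 24, 2003.
Both prerequisites met — the thermophilic phase ends (Jan 26, 2003), curing is complete (Feb 24, 2003); the later is Feb 24, 2003.
The compost is screened: Feb 24, 2003 + 19 days = Mar 15, 2003.

March 15, 2003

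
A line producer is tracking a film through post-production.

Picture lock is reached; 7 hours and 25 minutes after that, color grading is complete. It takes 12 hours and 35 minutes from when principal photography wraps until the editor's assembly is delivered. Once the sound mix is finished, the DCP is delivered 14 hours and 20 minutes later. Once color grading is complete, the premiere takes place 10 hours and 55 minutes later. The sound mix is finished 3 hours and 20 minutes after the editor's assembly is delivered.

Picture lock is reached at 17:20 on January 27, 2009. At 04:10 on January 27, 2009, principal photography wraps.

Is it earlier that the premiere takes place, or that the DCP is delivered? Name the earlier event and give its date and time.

Picture lock is reached: 17:20 Jan 27, 2009.
Color grading is complete: 17:20 Jan 27, 2009 + 7h25m = 00:45 Jan 28, 2009.
The premiere takes place: 00:45 Jan 28, 2009 + 10h55m = 11:40 Jan 28, 2009.
Principal photography wraps: 04:10 Jan 27, 2009.
The editor's assembly is delivered: 04:10 Jan 27, 2009 + 12h35m = 16:45 Jan 27, 2009.
The sound mix is finished: 16:45 Jan 27, 2009 + 3h20m = 20:05 Jan 27, 2009.
The DCP is delivered: 20:05 Jan 27, 2009 + 14h20m = 10:25 Jan 28, 2009.
Comparing: the premiere takes place at 11:40 Jan 28, 2009 vs the DCP is delivered at 10:25 Jan 28, 2009. Earlier: the DCP is delivered.

The DCP is delivered — 10:25 on January 28, 2009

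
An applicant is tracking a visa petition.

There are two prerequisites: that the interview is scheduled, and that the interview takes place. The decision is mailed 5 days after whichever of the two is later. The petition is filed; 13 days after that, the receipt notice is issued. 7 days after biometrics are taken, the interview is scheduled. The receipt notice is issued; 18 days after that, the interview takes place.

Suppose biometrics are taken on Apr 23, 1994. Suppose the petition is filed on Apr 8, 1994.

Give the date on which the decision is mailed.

May 14, 1994

Biometrics are taken: Apr 23, 1994.
The interview is scheduled: Apr 23, 1994 + 7 days = Apr 30, 1994.
The petition is filed: Apr 8, 1994.
The receipt notice is issued: Apr 8, 1994 + 13 days = Apr 21, 1994.
The interview takes place: Apr 21, 1994 + 18 days = May 9, 1994.
Both prerequisites met — the interview is scheduled (Apr 30, 1994), the interview takes place (May 9, 1994); the later is May 9, 1994.
The decision is mailed: May 9, 1994 + 5 days = May 14, 1994.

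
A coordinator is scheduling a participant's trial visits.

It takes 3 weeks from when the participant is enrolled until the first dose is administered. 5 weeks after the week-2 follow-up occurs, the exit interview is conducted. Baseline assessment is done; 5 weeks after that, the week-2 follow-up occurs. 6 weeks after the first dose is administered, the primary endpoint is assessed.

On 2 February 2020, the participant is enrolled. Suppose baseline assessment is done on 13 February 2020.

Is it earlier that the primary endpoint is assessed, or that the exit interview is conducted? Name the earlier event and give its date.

The participant is enrolled: Feb 2, 2020.
The first dose is administered: Feb 2, 2020 + 3 weeks = Feb 23, 2020.
The primary endpoint is assessed: Feb 23, 2020 + 6 weeks = Apr 5, 2020.
Baseline assessment is done: Feb 13, 2020.
The week-2 follow-up occurs: Feb 13, 2020 + 5 weeks = Mar 19, 2020.
The exit interview is conducted: Mar 19, 2020 + 5 weeks = Apr 23, 2020.
Comparing: the primary endpoint is assessed on Apr 5, 2020 vs the exit interview is conducted on Apr 23, 2020. Earlier: the primary endpoint is assessed.

The primary endpoint is assessed — 5 April 2020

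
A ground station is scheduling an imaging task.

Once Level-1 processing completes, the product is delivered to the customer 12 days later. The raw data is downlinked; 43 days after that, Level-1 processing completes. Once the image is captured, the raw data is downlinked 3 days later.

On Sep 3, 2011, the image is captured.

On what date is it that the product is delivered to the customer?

Oct 31, 2011

The image is captured: Sep 3, 2011.
The raw data is downlinked: Sep 3, 2011 + 3 days = Sep 6, 2011.
Level-1 processing completes: Sep 6, 2011 + 43 days = Oct 19, 2011.
The product is delivered to the customer: Oct 19, 2011 + 12 days = Oct 31, 2011.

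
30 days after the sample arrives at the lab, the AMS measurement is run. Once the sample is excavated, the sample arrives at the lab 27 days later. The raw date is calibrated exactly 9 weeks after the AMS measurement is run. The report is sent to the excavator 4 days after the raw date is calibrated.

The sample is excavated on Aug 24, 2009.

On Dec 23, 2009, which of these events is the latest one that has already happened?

The raw date is calibrated

The sample is excavated: Aug 24, 2009.
The sample arrives at the lab: Aug 24, 2009 + 27 days = Sep 20, 2009.
The AMS measurement is run: Sep 20, 2009 + 30 days = Oct 20, 2009.
The raw date is calibrated: Oct 20, 2009 + 9 weeks = Dec 22, 2009.
The report is sent to the excavator: Dec 22, 2009 + 4 days = Dec 26, 2009.
Dec 23, 2009 falls between when the raw date is calibrated (Dec 22, 2009) and when the report is sent to the excavator (Dec 26, 2009).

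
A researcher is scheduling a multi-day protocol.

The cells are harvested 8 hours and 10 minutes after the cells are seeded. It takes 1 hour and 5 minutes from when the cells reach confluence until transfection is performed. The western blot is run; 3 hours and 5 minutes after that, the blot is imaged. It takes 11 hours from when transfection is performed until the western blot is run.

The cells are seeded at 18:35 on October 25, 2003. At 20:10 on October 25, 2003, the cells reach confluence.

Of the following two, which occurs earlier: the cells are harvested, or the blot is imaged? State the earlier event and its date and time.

The cells are harvested — 02:45 on October 26, 2003

The cells are seeded: 18:35 Oct 25, 2003.
The cells are harvested: 18:35 Oct 25, 2003 + 8h10m = 02:45 Oct 26, 2003.
The cells reach confluence: 20:10 Oct 25, 2003.
Transfection is performed: 20:10 Oct 25, 2003 + 1h05m = 21:15 Oct 25, 2003.
The western blot is run: 21:15 Oct 25, 2003 + 11h = 08:15 Oct 26, 2003.
The blot is imaged: 08:15 Oct 26, 2003 + 3h05m = 11:20 Oct 26, 2003.
Comparing: the cells are harvested at 02:45 Oct 26, 2003 vs the blot is imaged at 11:20 Oct 26, 2003. Earlier: the cells are harvested.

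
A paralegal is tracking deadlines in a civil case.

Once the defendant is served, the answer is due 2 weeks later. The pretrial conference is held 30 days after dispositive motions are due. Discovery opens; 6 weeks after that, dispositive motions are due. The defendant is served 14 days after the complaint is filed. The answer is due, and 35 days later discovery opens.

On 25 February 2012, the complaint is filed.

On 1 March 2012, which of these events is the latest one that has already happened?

The complaint is filed: Feb 25, 2012.
The defendant is served: Feb 25, 2012 + 14 days = Mar 10, 2012.
The answer is due: Mar 10, 2012 + 2 weeks = Mar 24, 2012.
Discovery opens: Mar 24, 2012 + 35 days = Apr 28, 2012.
Dispositive motions are due: Apr 28, 2012 + 6 weeks = Jun 9, 2012.
The pretrial conference is held: Jun 9, 2012 + 30 days = Jul 9, 2012.
Mar 1, 2012 falls between when the complaint is filed (Feb 25, 2012) and when the defendant is served (Mar 10, 2012).

The complaint is filed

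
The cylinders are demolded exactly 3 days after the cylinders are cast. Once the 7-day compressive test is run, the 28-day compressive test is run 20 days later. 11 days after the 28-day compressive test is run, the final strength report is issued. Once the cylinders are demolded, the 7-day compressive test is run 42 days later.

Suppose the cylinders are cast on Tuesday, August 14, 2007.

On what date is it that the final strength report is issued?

Monday, October 29, 2007

The cylinders are cast: Aug 14, 2007.
The cylinders are demolded: Aug 14, 2007 + 3 days = Aug 17, 2007.
The 7-day compressive test is run: Aug 17, 2007 + 42 days = Sep 28, 2007.
The 28-day compressive test is run: Sep 28, 2007 + 20 days = Oct 18, 2007.
The final strength report is issued: Oct 18, 2007 + 11 days = Oct 29, 2007.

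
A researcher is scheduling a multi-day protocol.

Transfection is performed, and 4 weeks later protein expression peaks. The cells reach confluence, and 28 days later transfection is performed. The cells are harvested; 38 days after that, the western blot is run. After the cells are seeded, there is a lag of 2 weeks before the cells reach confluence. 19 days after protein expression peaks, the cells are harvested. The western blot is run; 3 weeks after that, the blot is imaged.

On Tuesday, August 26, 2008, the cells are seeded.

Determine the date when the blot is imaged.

Wednesday, January 21, 2009

The cells are seeded: Aug 26, 2008.
The cells reach confluence: Aug 26, 2008 + 2 weeks = Sep 9, 2008.
Transfection is performed: Sep 9, 2008 + 28 days = Oct 7, 2008.
Protein expression peaks: Oct 7, 2008 + 4 weeks = Nov 4, 2008.
The cells are harvested: Nov 4, 2008 + 19 days = Nov 23, 2008.
The western blot is run: Nov 23, 2008 + 38 days = Dec 31, 2008.
The blot is imaged: Dec 31, 2008 + 3 weeks = Jan 21, 2009.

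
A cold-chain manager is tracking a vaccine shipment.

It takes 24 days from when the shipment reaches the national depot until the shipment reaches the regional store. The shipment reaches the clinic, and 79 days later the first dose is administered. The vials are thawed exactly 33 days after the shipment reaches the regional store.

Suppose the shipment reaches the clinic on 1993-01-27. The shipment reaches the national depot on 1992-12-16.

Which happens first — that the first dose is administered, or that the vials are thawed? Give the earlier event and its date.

The shipment reaches the clinic: Jan 27, 1993.
The first dose is administered: Jan 27, 1993 + 79 days = Apr 16, 1993.
The shipment reaches the national depot: Dec 16, 1992.
The shipment reaches the regional store: Dec 16, 1992 + 24 days = Jan 9, 1993.
The vials are thawed: Jan 9, 1993 + 33 days = Feb 11, 1993.
Comparing: the first dose is administered on Apr 16, 1993 vs the vials are thawed on Feb 11, 1993. Earlier: the vials are thawed.

The vials are thawed — 1993-02-11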